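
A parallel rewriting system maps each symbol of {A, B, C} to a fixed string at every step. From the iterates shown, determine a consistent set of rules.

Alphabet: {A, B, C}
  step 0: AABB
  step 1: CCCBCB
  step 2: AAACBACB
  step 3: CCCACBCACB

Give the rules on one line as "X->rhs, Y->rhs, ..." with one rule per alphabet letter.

A->C, B->CB, C->A

  step 2 ⇒ step 3: AAACBACB ⇒ C·C·C·A·CB·C·A·CB
    A ↦ C
    B ↦ CB
    C ↦ A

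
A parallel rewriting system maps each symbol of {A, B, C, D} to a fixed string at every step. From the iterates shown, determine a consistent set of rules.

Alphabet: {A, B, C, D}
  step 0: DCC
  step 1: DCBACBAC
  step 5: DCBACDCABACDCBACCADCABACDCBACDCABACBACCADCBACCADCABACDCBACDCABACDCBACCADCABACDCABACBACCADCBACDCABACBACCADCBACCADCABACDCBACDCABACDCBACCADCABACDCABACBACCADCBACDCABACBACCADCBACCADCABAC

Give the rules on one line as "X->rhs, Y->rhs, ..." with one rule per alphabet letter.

A->CA, B->D, C->BAC, D->DC

  step 0 ⇒ step 1: DCC ⇒ DC·BAC·BAC
    C ↦ BAC
    D ↦ DC
    A ↦ CA  (constrained at step 1)
    B ↦ D  (constrained at step 1)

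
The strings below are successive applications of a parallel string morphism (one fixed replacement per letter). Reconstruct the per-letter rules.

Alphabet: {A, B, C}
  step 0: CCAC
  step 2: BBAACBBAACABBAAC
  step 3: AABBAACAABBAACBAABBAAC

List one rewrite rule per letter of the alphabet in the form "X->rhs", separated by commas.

A->B, B->A, C->AAC

  step 2 ⇒ step 3: BBAACBBAACABBAAC ⇒ A·A·B·B·AAC·A·A·B·B·AAC·B·A·A·B·B·AAC
    A ↦ B
    B ↦ A
    C ↦ AAC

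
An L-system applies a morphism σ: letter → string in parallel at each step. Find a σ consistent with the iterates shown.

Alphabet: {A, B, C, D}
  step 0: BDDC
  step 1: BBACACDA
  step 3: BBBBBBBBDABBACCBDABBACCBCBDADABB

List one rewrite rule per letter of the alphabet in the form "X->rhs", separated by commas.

  step 0 ⇒ step 1: BDDC ⇒ BB·AC·AC·DA
    B ↦ BB
    C ↦ DA
    D ↦ AC
    A ↦ CB  (constrained at step 1)

A->CB, B->BB, C->DA, D->AC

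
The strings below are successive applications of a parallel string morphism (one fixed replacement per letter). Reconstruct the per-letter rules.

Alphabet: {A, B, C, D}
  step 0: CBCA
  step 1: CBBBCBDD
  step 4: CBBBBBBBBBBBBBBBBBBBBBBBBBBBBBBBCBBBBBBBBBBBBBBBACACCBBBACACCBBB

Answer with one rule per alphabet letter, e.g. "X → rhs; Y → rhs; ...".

A->DD, B->BB, C->CB, D->AC

  step 0 ⇒ step 1: CBCA ⇒ CB·BB·CB·DD
    A ↦ DD
    B ↦ BB
    C ↦ CB
    D ↦ AC  (constrained at step 1)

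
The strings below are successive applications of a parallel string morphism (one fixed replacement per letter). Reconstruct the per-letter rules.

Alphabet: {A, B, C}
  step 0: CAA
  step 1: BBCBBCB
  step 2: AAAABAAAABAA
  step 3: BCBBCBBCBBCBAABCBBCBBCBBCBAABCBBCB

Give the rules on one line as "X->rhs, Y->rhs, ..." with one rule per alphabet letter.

A->BCB, B->AA, C->B

  step 2 ⇒ step 3: AAAABAAAABAA ⇒ BCB·BCB·BCB·BCB·AA·BCB·BCB·BCB·BCB·AA·BCB·BCB
    A ↦ BCB
    B ↦ AA
  step 0 ⇒ step 1: CAA ⇒ B·BCB·BCB
    C ↦ B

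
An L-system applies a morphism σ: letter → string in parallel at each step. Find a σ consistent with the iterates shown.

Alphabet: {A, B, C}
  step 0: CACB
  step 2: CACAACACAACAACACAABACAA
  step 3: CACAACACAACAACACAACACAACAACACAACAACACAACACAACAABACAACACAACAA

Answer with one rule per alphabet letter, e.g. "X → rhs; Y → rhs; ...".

A->CAA, B->BA, C->CA

  step 2 ⇒ step 3: CACAACACAACAACACAABACAA ⇒ CA·CAA·CA·CAA·CAA·CA·CAA·CA·CAA·CAA·CA·CAA·CAA·CA·CAA·CA·CAA·CAA·BA·CAA·CA·CAA·CAA
    A ↦ CAA
    B ↦ BA
    C ↦ CA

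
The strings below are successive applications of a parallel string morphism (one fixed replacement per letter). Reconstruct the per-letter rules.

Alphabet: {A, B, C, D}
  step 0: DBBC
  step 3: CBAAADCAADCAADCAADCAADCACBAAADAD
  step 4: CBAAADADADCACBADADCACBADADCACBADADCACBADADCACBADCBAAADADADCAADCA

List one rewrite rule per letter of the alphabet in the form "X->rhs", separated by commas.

A->AD, B->AA, C->CB, D->CA

  step 3 ⇒ step 4: CBAAADCAADCAADCAADCAADCACBAAADAD ⇒ CB·AA·AD·AD·AD·CA·CB·AD·AD·CA·CB·AD·AD·CA·CB·AD·AD·CA·CB·AD·AD·CA·CB·AD·CB·AA·AD·AD·AD·CA·AD·CA
    A ↦ AD
    B ↦ AA
    C ↦ CB
    D ↦ CA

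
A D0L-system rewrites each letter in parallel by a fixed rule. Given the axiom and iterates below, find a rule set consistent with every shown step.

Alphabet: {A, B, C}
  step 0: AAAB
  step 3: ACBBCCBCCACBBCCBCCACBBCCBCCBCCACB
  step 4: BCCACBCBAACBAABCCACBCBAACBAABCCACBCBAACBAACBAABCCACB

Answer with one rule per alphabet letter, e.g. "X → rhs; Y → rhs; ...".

  step 3 ⇒ step 4: ACBBCCBCCACBBCCBCCACBBCCBCCBCCACB ⇒ BCC·A·CB·CB·A·A·CB·A·A·BCC·A·CB·CB·A·A·CB·A·A·BCC·A·CB·CB·A·A·CB·A·A·CB·A·A·BCC·A·CB
    A ↦ BCC
    B ↦ CB
    C ↦ A

A->BCC, B->CB, C->A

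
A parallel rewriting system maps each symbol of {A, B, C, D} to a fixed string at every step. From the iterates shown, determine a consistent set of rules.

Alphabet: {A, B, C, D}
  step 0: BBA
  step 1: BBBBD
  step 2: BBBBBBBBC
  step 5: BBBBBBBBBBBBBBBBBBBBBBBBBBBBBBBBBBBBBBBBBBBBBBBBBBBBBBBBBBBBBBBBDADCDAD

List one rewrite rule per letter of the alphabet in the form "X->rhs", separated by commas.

A->D, B->BB, C->DAD, D->C

  step 1 ⇒ step 2: BBBBD ⇒ BB·BB·BB·BB·C
    B ↦ BB
    D ↦ C
  step 0 ⇒ step 1: BBA ⇒ BB·BB·D
    A ↦ D
    C ↦ DAD  (constrained at step 2)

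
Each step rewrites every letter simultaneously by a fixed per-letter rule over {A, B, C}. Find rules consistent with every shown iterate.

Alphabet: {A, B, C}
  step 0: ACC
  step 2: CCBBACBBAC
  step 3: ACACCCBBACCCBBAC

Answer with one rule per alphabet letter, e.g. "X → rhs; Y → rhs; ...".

A->BB, B->C, C->AC

  step 2 ⇒ step 3: CCBBACBBAC ⇒ AC·AC·C·C·BB·AC·C·C·BB·AC
    A ↦ BB
    B ↦ C
    C ↦ AC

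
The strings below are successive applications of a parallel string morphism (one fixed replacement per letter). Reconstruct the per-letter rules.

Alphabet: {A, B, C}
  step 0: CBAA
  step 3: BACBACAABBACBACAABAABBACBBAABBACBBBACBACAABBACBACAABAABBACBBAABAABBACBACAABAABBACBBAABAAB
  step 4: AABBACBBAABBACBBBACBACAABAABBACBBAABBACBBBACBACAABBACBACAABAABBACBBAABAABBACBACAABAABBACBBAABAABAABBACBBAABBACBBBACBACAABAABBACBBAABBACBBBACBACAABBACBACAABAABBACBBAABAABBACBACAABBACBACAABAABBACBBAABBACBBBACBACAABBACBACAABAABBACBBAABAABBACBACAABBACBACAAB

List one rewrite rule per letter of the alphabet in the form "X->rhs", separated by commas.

A->BAC, B->AAB, C->BB

  step 3 ⇒ step 4: BACBACAABBACBACAABAABBACBBAABBACBBBACBACAABBACBACAABAABBACBBAABAABBACBACAABAABBACBBAABAAB ⇒ AAB·BAC·BB·AAB·BAC·BB·BAC·BAC·AAB·AAB·BAC·BB·AAB·BAC·BB·BAC·BAC·AAB·BAC·BAC·AAB·AAB·BAC·BB·AAB·AAB·BAC·BAC·AAB·AAB·BAC·BB·AAB·AAB·AAB·BAC·BB·AAB·BAC·BB·BAC·BAC·AAB·AAB·BAC·BB·AAB·BAC·BB·BAC·BAC·AAB·BAC·BAC·AAB·AAB·BAC·BB·AAB·AAB·BAC·BAC·AAB·BAC·BAC·AAB·AAB·BAC·BB·AAB·BAC·BB·BAC·BAC·AAB·BAC·BAC·AAB·AAB·BAC·BB·AAB·AAB·BAC·BAC·AAB·BAC·BAC·AAB
    A ↦ BAC
    B ↦ AAB
    C ↦ BB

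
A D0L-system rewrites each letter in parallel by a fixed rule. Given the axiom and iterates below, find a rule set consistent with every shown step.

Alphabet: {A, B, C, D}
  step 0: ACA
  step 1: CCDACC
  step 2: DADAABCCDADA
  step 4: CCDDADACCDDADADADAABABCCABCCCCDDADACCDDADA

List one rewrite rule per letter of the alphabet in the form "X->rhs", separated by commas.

  step 1 ⇒ step 2: CCDACC ⇒ DA·DA·AB·CC·DA·DA
    A ↦ CC
    C ↦ DA
    D ↦ AB
    B ↦ D  (constrained at step 2)

A->CC, B->D, C->DA, D->AB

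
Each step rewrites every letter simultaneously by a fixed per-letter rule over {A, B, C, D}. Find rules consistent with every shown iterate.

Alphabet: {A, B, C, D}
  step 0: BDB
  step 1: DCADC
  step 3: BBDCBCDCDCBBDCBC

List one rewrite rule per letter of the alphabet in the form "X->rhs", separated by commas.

  step 0 ⇒ step 1: BDB ⇒ DC·A·DC
    B ↦ DC
    D ↦ A
    A ↦ BB  (constrained at step 1)
    C ↦ BC  (constrained at step 1)

A->BB, B->DC, C->BC, D->A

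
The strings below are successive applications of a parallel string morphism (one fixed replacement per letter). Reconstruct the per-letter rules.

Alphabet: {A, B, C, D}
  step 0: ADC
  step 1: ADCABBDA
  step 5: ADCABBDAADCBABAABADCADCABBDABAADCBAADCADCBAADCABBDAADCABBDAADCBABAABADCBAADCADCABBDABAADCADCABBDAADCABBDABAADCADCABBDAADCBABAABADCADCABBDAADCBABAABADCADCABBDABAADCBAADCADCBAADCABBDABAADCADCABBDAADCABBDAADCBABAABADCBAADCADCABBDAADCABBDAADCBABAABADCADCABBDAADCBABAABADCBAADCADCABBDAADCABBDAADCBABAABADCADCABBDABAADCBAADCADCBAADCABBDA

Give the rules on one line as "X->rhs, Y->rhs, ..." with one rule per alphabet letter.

  step 0 ⇒ step 1: ADC ⇒ ADC·AB·BDA
    A ↦ ADC
    C ↦ BDA
    D ↦ AB
    B ↦ BA  (constrained at step 1)

A->ADC, B->BA, C->BDA, D->AB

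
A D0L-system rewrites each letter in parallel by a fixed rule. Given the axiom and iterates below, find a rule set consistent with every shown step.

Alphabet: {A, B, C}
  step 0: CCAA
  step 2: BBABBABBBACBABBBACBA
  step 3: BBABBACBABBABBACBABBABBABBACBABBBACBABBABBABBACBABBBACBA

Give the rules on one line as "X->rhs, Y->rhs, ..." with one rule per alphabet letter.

A->CBA, B->BBA, C->B

  step 2 ⇒ step 3: BBABBABBBACBABBBACBA ⇒ BBA·BBA·CBA·BBA·BBA·CBA·BBA·BBA·BBA·CBA·B·BBA·CBA·BBA·BBA·BBA·CBA·B·BBA·CBA
    A ↦ CBA
    B ↦ BBA
    C ↦ B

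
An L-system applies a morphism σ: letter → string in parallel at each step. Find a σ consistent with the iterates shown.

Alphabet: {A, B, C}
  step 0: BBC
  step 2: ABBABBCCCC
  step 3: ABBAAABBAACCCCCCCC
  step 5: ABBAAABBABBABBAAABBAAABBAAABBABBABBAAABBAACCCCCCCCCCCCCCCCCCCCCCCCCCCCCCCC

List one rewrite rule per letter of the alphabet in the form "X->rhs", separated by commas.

A->ABB, B->A, C->CC

  step 2 ⇒ step 3: ABBABBCCCC ⇒ ABB·A·A·ABB·A·A·CC·CC·CC·CC
    A ↦ ABB
    B ↦ A
    C ↦ CC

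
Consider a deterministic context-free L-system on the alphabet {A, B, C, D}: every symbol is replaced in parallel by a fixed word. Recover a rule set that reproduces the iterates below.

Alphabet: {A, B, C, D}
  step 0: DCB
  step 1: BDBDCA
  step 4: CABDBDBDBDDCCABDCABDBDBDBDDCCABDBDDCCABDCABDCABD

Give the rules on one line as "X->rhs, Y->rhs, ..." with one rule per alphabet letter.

  step 0 ⇒ step 1: DCB ⇒ BD·BD·CA
    B ↦ CA
    C ↦ BD
    D ↦ BD
    A ↦ DC  (constrained at step 1)

A->DC, B->CA, C->BD, D->BD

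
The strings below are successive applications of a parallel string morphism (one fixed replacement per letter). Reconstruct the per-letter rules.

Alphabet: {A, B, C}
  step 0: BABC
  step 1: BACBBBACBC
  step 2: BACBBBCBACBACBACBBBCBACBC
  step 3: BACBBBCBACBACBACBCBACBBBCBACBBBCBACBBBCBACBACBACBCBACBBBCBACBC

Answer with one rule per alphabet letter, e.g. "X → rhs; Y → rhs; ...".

A->BB, B->BAC, C->BC

  step 2 ⇒ step 3: BACBBBCBACBACBACBBBCBACBC ⇒ BAC·BB·BC·BAC·BAC·BAC·BC·BAC·BB·BC·BAC·BB·BC·BAC·BB·BC·BAC·BAC·BAC·BC·BAC·BB·BC·BAC·BC
    A ↦ BB
    B ↦ BAC
    C ↦ BC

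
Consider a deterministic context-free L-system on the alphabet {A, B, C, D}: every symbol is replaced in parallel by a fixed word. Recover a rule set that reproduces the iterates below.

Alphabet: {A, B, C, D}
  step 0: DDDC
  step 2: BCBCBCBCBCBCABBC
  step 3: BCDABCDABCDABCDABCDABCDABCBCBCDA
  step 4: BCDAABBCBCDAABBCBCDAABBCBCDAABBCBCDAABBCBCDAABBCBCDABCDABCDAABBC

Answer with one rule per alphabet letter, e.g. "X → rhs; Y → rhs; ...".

  step 3 ⇒ step 4: BCDABCDABCDABCDABCDABCDABCBCBCDA ⇒ BC·DA·AB·BC·BC·DA·AB·BC·BC·DA·AB·BC·BC·DA·AB·BC·BC·DA·AB·BC·BC·DA·AB·BC·BC·DA·BC·DA·BC·DA·AB·BC
    A ↦ BC
    B ↦ BC
    C ↦ DA
    D ↦ AB

A->BC, B->BC, C->DA, D->AB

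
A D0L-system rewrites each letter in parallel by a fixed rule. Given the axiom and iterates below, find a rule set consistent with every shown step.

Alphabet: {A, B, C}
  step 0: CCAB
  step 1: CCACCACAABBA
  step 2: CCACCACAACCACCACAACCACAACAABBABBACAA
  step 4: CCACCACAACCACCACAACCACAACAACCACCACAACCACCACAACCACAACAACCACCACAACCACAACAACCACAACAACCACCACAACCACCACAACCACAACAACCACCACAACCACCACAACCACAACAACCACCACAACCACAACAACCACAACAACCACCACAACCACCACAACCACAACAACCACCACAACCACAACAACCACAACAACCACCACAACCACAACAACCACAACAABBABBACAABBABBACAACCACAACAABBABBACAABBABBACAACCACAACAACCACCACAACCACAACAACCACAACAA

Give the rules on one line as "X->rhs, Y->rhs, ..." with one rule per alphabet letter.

A->CAA, B->BBA, C->CCA

  step 1 ⇒ step 2: CCACCACAABBA ⇒ CCA·CCA·CAA·CCA·CCA·CAA·CCA·CAA·CAA·BBA·BBA·CAA
    A ↦ CAA
    B ↦ BBA
    C ↦ CCA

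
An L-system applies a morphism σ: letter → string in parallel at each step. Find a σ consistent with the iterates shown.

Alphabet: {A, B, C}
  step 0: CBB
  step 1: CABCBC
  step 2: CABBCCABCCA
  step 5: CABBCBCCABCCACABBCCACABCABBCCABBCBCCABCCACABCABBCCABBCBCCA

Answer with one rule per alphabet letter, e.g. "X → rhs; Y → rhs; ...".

  step 1 ⇒ step 2: CABCBC ⇒ CA·B·BC·CA·BC·CA
    A ↦ B
    B ↦ BC
    C ↦ CA

A->B, B->BC, C->CA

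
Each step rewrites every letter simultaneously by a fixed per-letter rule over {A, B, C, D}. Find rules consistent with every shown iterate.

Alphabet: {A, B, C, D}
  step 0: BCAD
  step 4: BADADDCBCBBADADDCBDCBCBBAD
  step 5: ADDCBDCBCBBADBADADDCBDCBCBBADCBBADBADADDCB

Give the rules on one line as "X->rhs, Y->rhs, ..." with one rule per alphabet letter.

  step 4 ⇒ step 5: BADADDCBCBBADADDCBDCBCBBAD ⇒ AD·D·CB·D·CB·CB·B·AD·B·AD·AD·D·CB·D·CB·CB·B·AD·CB·B·AD·B·AD·AD·D·CB
    A ↦ D
    B ↦ AD
    C ↦ B
    D ↦ CB

A->D, B->AD, C->B, D->CB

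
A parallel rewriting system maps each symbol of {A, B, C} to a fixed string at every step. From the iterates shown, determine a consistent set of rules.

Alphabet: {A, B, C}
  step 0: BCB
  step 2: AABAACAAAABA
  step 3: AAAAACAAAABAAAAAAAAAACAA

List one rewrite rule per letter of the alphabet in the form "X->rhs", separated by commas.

  step 2 ⇒ step 3: AABAACAAAABA ⇒ AA·AA·AC·AA·AA·BA·AA·AA·AA·AA·AC·AA
    A ↦ AA
    B ↦ AC
    C ↦ BA

A->AA, B->AC, C->BA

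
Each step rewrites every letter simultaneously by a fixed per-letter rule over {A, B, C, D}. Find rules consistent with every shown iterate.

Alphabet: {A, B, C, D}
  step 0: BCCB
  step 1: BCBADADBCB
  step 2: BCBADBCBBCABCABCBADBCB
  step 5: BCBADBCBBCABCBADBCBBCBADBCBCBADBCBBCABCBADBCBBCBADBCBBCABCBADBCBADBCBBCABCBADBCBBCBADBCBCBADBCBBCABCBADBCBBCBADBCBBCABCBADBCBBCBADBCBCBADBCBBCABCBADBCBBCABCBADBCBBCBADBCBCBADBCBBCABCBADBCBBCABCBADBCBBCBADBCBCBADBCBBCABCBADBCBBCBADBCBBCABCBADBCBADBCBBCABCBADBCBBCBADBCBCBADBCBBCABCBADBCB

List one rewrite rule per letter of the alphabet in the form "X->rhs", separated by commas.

A->BC, B->BCB, C->AD, D->A

  step 1 ⇒ step 2: BCBADADBCB ⇒ BCB·AD·BCB·BC·A·BC·A·BCB·AD·BCB
    A ↦ BC
    B ↦ BCB
    C ↦ AD
    D ↦ A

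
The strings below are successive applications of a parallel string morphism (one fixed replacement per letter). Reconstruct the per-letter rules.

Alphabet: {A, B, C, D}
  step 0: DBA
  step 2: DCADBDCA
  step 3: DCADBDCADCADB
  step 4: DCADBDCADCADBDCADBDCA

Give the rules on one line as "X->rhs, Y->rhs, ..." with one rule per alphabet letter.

A->DB, B->A, C->A, D->DC

  step 3 ⇒ step 4: DCADBDCADCADB ⇒ DC·A·DB·DC·A·DC·A·DB·DC·A·DB·DC·A
    A ↦ DB
    B ↦ A
    C ↦ A
    D ↦ DC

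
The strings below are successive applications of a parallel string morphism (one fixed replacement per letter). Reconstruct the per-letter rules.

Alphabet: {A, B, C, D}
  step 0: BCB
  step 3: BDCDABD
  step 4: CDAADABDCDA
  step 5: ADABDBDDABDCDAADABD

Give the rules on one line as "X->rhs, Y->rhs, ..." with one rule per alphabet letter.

A->BD, B->C, C->A, D->DA

  step 4 ⇒ step 5: CDAADABDCDA ⇒ A·DA·BD·BD·DA·BD·C·DA·A·DA·BD
    A ↦ BD
    B ↦ C
    C ↦ A
    D ↦ DA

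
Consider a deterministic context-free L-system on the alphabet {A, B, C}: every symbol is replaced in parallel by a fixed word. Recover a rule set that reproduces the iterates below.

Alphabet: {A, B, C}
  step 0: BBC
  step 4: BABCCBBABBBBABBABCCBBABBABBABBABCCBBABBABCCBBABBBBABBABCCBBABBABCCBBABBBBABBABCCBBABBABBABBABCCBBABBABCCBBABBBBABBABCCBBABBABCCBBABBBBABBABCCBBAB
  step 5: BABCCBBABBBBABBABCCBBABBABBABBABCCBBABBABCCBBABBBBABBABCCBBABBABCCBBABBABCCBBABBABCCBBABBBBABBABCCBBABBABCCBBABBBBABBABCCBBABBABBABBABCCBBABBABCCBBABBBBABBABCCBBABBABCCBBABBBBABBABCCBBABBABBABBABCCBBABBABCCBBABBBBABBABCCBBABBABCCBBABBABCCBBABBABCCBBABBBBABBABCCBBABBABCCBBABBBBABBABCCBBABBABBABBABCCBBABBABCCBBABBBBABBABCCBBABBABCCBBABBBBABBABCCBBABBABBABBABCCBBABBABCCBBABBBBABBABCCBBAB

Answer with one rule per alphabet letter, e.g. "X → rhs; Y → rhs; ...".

  step 4 ⇒ step 5: BABCCBBABBBBABBABCCBBABBABBABBABCCBBABBABCCBBABBBBABBABCCBBABBABCCBBABBBBABBABCCBBABBABBABBABCCBBABBABCCBBABBBBABBABCCBBABBABCCBBABBBBABBABCCBBAB ⇒ BAB·CCB·BAB·B·B·BAB·BAB·CCB·BAB·BAB·BAB·BAB·CCB·BAB·BAB·CCB·BAB·B·B·BAB·BAB·CCB·BAB·BAB·CCB·BAB·BAB·CCB·BAB·BAB·CCB·BAB·B·B·BAB·BAB·CCB·BAB·BAB·CCB·BAB·B·B·BAB·BAB·CCB·BAB·BAB·BAB·BAB·CCB·BAB·BAB·CCB·BAB·B·B·BAB·BAB·CCB·BAB·BAB·CCB·BAB·B·B·BAB·BAB·CCB·BAB·BAB·BAB·BAB·CCB·BAB·BAB·CCB·BAB·B·B·BAB·BAB·CCB·BAB·BAB·CCB·BAB·BAB·CCB·BAB·BAB·CCB·BAB·B·B·BAB·BAB·CCB·BAB·BAB·CCB·BAB·B·B·BAB·BAB·CCB·BAB·BAB·BAB·BAB·CCB·BAB·BAB·CCB·BAB·B·B·BAB·BAB·CCB·BAB·BAB·CCB·BAB·B·B·BAB·BAB·CCB·BAB·BAB·BAB·BAB·CCB·BAB·BAB·CCB·BAB·B·B·BAB·BAB·CCB·BAB
    A ↦ CCB
    B ↦ BAB
    C ↦ B

A->CCB, B->BAB, C->B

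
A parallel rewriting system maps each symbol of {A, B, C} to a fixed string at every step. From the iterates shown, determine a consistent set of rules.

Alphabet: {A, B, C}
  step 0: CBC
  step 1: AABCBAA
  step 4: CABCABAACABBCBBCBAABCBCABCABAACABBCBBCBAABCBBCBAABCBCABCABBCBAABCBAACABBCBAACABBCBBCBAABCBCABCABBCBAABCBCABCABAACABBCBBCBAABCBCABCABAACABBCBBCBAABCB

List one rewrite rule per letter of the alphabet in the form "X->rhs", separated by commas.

A->CAB, B->BCB, C->AA

  step 0 ⇒ step 1: CBC ⇒ AA·BCB·AA
    B ↦ BCB
    C ↦ AA
    A ↦ CAB  (constrained at step 1)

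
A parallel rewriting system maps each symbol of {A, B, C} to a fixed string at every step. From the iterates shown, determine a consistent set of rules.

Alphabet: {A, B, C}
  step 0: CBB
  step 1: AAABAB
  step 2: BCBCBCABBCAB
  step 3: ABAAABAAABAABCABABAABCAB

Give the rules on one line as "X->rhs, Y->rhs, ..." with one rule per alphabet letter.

  step 2 ⇒ step 3: BCBCBCABBCAB ⇒ AB·AA·AB·AA·AB·AA·BC·AB·AB·AA·BC·AB
    A ↦ BC
    B ↦ AB
    C ↦ AA

A->BC, B->AB, C->AA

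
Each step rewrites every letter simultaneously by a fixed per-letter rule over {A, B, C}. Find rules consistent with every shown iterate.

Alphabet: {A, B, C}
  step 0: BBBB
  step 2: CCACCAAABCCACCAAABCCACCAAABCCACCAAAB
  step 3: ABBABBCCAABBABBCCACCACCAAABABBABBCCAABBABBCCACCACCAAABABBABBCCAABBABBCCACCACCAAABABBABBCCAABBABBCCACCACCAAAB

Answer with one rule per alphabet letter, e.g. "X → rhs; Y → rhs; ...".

A->CCA, B->AAB, C->ABB

  step 2 ⇒ step 3: CCACCAAABCCACCAAABCCACCAAABCCACCAAAB ⇒ ABB·ABB·CCA·ABB·ABB·CCA·CCA·CCA·AAB·ABB·ABB·CCA·ABB·ABB·CCA·CCA·CCA·AAB·ABB·ABB·CCA·ABB·ABB·CCA·CCA·CCA·AAB·ABB·ABB·CCA·ABB·ABB·CCA·CCA·CCA·AAB
    A ↦ CCA
    B ↦ AAB
    C ↦ ABB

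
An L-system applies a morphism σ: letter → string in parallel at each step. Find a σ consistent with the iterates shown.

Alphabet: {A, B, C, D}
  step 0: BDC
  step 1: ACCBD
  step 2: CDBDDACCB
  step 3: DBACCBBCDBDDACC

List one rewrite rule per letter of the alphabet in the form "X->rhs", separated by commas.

A->CDB, B->ACC, C->D, D->B

  step 2 ⇒ step 3: CDBDDACCB ⇒ D·B·ACC·B·B·CDB·D·D·ACC
    A ↦ CDB
    B ↦ ACC
    C ↦ D
    D ↦ B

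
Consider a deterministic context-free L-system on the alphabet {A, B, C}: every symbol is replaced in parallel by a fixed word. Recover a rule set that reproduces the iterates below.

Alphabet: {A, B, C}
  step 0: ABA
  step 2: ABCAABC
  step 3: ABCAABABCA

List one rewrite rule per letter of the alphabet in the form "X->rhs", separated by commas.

  step 2 ⇒ step 3: ABCAABC ⇒ AB·C·A·AB·AB·C·A
    A ↦ AB
    B ↦ C
    C ↦ A

A->AB, B->C, C->A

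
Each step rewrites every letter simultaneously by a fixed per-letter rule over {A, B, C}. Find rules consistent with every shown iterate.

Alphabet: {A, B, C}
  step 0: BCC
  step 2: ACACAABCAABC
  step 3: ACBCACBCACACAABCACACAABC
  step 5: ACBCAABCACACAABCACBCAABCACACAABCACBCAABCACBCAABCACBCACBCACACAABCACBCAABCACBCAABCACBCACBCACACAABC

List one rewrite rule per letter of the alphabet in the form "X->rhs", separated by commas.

A->AC, B->AA, C->BC

  step 2 ⇒ step 3: ACACAABCAABC ⇒ AC·BC·AC·BC·AC·AC·AA·BC·AC·AC·AA·BC
    A ↦ AC
    B ↦ AA
    C ↦ BC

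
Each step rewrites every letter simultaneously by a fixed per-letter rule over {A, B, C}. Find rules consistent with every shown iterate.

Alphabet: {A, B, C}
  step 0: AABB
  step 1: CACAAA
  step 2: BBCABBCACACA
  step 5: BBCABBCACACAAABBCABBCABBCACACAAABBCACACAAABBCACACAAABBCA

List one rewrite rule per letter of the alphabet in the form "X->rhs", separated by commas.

  step 1 ⇒ step 2: CACAAA ⇒ BB·CA·BB·CA·CA·CA
    A ↦ CA
    C ↦ BB
  step 0 ⇒ step 1: AABB ⇒ CA·CA·A·A
    B ↦ A

A->CA, B->A, C->BB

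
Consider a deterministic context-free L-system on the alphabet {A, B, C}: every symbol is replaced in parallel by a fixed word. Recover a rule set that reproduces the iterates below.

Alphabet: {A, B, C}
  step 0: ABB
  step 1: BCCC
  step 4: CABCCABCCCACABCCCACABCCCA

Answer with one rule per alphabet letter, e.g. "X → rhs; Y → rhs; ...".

A->BC, B->C, C->CA

  step 0 ⇒ step 1: ABB ⇒ BC·C·C
    A ↦ BC
    B ↦ C
    C ↦ CA  (constrained at step 1)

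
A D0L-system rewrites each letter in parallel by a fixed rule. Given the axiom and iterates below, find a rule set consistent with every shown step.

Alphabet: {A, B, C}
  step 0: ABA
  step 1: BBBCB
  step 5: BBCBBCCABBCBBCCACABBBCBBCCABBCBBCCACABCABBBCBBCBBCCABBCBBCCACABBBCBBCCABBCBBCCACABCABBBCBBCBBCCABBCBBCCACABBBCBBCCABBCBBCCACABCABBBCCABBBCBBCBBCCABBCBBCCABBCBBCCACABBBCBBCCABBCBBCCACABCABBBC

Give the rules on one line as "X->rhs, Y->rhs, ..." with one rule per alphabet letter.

  step 0 ⇒ step 1: ABA ⇒ B·BBC·B
    A ↦ B
    B ↦ BBC
    C ↦ CA  (constrained at step 1)

A->B, B->BBC, C->CA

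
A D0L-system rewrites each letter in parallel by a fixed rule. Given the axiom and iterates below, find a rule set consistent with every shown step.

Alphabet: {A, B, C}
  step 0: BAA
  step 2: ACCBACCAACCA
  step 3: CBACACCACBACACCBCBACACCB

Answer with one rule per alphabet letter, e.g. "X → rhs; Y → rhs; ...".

  step 2 ⇒ step 3: ACCBACCAACCA ⇒ CB·AC·AC·CA·CB·AC·AC·CB·CB·AC·AC·CB
    A ↦ CB
    B ↦ CA
    C ↦ AC

A->CB, B->CA, C->AC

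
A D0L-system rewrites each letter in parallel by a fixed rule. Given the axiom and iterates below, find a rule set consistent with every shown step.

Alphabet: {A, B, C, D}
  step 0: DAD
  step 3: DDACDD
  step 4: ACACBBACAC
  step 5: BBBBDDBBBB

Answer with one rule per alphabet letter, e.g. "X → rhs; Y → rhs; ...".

  step 4 ⇒ step 5: ACACBBACAC ⇒ B·B·B·B·D·D·B·B·B·B
    A ↦ B
    B ↦ D
    C ↦ B
  step 3 ⇒ step 4: DDACDD ⇒ AC·AC·B·B·AC·AC
    D ↦ AC

A->B, B->D, C->B, D->AC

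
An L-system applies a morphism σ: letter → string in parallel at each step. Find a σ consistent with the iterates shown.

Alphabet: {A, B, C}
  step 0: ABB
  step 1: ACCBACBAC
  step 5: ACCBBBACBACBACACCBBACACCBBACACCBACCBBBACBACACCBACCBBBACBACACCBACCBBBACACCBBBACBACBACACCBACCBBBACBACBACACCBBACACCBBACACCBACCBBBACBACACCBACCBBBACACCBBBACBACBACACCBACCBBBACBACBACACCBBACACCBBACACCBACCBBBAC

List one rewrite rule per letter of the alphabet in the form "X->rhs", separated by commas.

A->ACC, B->BAC, C->B

  step 0 ⇒ step 1: ABB ⇒ ACC·BAC·BAC
    A ↦ ACC
    B ↦ BAC
    C ↦ B  (constrained at step 1)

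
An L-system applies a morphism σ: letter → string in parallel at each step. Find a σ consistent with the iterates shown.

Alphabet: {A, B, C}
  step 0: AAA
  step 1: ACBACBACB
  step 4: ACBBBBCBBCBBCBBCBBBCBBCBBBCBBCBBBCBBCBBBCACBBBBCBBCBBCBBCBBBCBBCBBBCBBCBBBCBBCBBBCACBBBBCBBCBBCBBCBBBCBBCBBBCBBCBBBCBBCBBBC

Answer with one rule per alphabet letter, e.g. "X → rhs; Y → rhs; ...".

A->ACB, B->BBC, C->B

  step 0 ⇒ step 1: AAA ⇒ ACB·ACB·ACB
    A ↦ ACB
    B ↦ BBC  (constrained at step 1)
    C ↦ B  (constrained at step 1)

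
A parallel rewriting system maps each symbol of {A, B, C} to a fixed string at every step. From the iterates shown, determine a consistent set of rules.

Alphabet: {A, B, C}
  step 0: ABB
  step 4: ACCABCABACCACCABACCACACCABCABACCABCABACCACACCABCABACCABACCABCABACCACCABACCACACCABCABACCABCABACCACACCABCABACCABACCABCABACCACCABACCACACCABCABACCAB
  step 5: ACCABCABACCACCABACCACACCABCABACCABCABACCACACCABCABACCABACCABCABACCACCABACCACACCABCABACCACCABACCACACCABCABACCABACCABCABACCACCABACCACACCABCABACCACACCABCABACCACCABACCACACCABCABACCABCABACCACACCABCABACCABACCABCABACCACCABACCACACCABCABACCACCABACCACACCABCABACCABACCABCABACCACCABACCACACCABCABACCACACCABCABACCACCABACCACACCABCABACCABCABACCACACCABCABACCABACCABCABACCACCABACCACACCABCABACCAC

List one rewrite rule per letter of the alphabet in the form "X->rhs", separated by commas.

A->AC, B->CAC, C->CAB

  step 4 ⇒ step 5: ACCABCABACCACCABACCACACCABCABACCABCABACCACACCABCABACCABACCABCABACCACCABACCACACCABCABACCABCABACCACACCABCABACCABACCABCABACCACCABACCACACCABCABACCAB ⇒ AC·CAB·CAB·AC·CAC·CAB·AC·CAC·AC·CAB·CAB·AC·CAB·CAB·AC·CAC·AC·CAB·CAB·AC·CAB·AC·CAB·CAB·AC·CAC·CAB·AC·CAC·AC·CAB·CAB·AC·CAC·CAB·AC·CAC·AC·CAB·CAB·AC·CAB·AC·CAB·CAB·AC·CAC·CAB·AC·CAC·AC·CAB·CAB·AC·CAC·AC·CAB·CAB·AC·CAC·CAB·AC·CAC·AC·CAB·CAB·AC·CAB·CAB·AC·CAC·AC·CAB·CAB·AC·CAB·AC·CAB·CAB·AC·CAC·CAB·AC·CAC·AC·CAB·CAB·AC·CAC·CAB·AC·CAC·AC·CAB·CAB·AC·CAB·AC·CAB·CAB·AC·CAC·CAB·AC·CAC·AC·CAB·CAB·AC·CAC·AC·CAB·CAB·AC·CAC·CAB·AC·CAC·AC·CAB·CAB·AC·CAB·CAB·AC·CAC·AC·CAB·CAB·AC·CAB·AC·CAB·CAB·AC·CAC·CAB·AC·CAC·AC·CAB·CAB·AC·CAC
    A ↦ AC
    B ↦ CAC
    C ↦ CAB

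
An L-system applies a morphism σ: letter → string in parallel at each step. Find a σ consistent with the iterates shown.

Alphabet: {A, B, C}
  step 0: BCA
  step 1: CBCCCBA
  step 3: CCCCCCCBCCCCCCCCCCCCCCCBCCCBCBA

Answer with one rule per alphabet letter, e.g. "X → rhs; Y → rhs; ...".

A->CBA, B->CB, C->CC

  step 0 ⇒ step 1: BCA ⇒ CB·CC·CBA
    A ↦ CBA
    B ↦ CB
    C ↦ CC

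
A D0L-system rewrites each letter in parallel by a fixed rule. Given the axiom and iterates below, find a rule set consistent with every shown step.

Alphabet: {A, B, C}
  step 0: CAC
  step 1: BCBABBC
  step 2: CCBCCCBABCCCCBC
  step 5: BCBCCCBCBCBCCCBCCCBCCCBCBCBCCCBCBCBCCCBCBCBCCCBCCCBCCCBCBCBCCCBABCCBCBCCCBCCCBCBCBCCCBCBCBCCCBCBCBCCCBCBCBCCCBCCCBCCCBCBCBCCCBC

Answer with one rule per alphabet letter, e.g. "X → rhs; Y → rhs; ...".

  step 1 ⇒ step 2: BCBABBC ⇒ CC·BC·CC·BAB·CC·CC·BC
    A ↦ BAB
    B ↦ CC
    C ↦ BC

A->BAB, B->CC, C->BC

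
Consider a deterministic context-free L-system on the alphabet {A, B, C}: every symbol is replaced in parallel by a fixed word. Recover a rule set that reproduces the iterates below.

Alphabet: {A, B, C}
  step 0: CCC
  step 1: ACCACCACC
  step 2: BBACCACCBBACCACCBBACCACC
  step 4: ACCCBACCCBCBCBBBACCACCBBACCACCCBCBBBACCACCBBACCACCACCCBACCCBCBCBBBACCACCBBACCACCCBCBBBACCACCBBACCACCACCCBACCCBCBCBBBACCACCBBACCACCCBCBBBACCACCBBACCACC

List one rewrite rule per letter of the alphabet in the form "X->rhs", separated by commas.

A->BB, B->CB, C->ACC

  step 1 ⇒ step 2: ACCACCACC ⇒ BB·ACC·ACC·BB·ACC·ACC·BB·ACC·ACC
    A ↦ BB
    C ↦ ACC
    B ↦ CB  (constrained at step 2)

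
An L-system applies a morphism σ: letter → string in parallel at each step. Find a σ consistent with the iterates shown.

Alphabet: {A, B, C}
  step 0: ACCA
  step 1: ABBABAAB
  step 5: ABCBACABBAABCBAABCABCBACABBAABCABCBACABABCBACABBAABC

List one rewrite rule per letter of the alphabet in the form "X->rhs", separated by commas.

A->AB, B->C, C->BA

  step 0 ⇒ step 1: ACCA ⇒ AB·BA·BA·AB
    A ↦ AB
    C ↦ BA
    B ↦ C  (constrained at step 1)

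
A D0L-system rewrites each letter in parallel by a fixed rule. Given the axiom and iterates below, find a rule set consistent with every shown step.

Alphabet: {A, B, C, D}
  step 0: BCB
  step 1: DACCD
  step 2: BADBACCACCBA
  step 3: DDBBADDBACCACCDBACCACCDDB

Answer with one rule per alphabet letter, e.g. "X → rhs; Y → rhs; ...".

A->DB, B->D, C->ACC, D->BA

  step 2 ⇒ step 3: BADBACCACCBA ⇒ D·DB·BA·D·DB·ACC·ACC·DB·ACC·ACC·D·DB
    A ↦ DB
    B ↦ D
    C ↦ ACC
    D ↦ BA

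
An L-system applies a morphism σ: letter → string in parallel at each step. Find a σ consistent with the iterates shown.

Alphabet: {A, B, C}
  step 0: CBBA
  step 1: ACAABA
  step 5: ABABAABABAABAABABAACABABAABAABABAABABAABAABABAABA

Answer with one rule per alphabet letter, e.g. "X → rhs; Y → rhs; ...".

A->BA, B->A, C->AC

  step 0 ⇒ step 1: CBBA ⇒ AC·A·A·BA
    A ↦ BA
    B ↦ A
    C ↦ AC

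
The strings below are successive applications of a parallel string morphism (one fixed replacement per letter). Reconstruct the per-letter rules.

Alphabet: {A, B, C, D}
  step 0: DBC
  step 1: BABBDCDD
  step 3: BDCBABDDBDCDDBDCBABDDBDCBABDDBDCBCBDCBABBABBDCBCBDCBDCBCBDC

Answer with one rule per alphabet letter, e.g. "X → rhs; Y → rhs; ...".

A->BC, B->BDC, C->DD, D->BAB

  step 0 ⇒ step 1: DBC ⇒ BAB·BDC·DD
    B ↦ BDC
    C ↦ DD
    D ↦ BAB
    A ↦ BC  (constrained at step 1)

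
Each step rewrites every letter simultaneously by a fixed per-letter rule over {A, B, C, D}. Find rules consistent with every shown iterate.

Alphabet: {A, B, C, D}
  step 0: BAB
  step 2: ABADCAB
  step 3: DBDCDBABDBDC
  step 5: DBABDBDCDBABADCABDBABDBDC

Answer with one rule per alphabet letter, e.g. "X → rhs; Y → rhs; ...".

  step 2 ⇒ step 3: ABADCAB ⇒ DB·DC·DB·A·B·DB·DC
    A ↦ DB
    B ↦ DC
    C ↦ B
    D ↦ A

A->DB, B->DC, C->B, D->A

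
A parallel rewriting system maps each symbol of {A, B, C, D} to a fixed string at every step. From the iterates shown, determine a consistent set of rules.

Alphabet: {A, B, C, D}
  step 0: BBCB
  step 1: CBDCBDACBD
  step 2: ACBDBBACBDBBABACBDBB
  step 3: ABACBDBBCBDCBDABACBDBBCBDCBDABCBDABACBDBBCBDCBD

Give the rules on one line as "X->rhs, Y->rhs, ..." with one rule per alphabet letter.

  step 2 ⇒ step 3: ACBDBBACBDBBABACBDBB ⇒ AB·A·CBD·BB·CBD·CBD·AB·A·CBD·BB·CBD·CBD·AB·CBD·AB·A·CBD·BB·CBD·CBD
    A ↦ AB
    B ↦ CBD
    C ↦ A
    D ↦ BB

A->AB, B->CBD, C->A, D->BB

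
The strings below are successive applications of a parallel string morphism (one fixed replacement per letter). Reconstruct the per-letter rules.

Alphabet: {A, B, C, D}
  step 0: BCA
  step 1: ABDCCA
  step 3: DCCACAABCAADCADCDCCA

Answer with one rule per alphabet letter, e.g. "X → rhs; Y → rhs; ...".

A->CA, B->AB, C->DC, D->A

  step 0 ⇒ step 1: BCA ⇒ AB·DC·CA
    A ↦ CA
    B ↦ AB
    C ↦ DC
    D ↦ A  (constrained at step 1)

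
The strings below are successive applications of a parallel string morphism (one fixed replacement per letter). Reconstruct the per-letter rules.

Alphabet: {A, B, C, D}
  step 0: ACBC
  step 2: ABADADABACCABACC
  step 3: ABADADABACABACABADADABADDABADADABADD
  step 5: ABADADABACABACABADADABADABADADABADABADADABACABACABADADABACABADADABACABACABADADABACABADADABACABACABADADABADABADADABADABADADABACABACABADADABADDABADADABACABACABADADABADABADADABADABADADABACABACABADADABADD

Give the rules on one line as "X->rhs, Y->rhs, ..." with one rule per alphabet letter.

  step 2 ⇒ step 3: ABADADABACCABACC ⇒ ABA·DAD·ABA·C·ABA·C·ABA·DAD·ABA·D·D·ABA·DAD·ABA·D·D
    A ↦ ABA
    B ↦ DAD
    C ↦ D
    D ↦ C

A->ABA, B->DAD, C->D, D->C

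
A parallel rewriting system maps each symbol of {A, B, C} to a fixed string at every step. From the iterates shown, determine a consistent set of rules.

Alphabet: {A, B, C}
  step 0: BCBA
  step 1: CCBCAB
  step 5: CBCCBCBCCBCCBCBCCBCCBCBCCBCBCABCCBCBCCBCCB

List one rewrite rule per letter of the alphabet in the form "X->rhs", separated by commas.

A->AB, B->C, C->CB

  step 0 ⇒ step 1: BCBA ⇒ C·CB·C·AB
    A ↦ AB
    B ↦ C
    C ↦ CB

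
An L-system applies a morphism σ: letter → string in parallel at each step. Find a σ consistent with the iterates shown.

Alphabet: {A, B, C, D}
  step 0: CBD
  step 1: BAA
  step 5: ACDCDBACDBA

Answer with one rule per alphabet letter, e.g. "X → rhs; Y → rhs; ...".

  step 0 ⇒ step 1: CBD ⇒ B·A·A
    B ↦ A
    C ↦ B
    D ↦ A
    A ↦ CD  (constrained at step 1)

A->CD, B->A, C->B, D->A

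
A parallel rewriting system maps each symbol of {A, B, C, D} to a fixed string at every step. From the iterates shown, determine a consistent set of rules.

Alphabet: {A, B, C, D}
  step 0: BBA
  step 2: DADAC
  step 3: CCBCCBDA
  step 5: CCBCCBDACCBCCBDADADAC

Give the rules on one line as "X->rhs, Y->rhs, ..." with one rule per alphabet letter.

A->B, B->C, C->DA, D->CC

  step 2 ⇒ step 3: DADAC ⇒ CC·B·CC·B·DA
    A ↦ B
    C ↦ DA
    D ↦ CC
    B ↦ C  (constrained at step 0)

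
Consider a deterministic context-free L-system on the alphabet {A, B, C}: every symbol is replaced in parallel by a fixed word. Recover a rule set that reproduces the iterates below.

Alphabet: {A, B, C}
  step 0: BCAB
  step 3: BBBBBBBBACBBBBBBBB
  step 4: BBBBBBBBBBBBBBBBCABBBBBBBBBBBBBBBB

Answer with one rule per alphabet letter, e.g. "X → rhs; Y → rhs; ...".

A->C, B->BB, C->A

  step 3 ⇒ step 4: BBBBBBBBACBBBBBBBB ⇒ BB·BB·BB·BB·BB·BB·BB·BB·C·A·BB·BB·BB·BB·BB·BB·BB·BB
    A ↦ C
    B ↦ BB
    C ↦ A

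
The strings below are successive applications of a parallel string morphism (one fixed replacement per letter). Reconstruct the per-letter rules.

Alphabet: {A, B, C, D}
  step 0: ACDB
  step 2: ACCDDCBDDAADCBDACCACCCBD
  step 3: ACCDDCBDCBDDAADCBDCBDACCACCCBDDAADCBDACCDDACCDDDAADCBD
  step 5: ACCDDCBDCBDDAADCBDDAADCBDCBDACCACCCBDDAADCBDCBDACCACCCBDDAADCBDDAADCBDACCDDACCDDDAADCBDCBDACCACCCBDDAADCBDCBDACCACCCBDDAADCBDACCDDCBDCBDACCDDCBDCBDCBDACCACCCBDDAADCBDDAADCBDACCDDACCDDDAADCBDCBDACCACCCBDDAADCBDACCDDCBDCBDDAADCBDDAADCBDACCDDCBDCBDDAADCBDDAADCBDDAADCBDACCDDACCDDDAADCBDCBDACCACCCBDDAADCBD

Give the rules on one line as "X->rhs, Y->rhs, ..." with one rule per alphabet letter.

A->ACC, B->AAD, C->D, D->CBD

  step 2 ⇒ step 3: ACCDDCBDDAADCBDACCACCCBD ⇒ ACC·D·D·CBD·CBD·D·AAD·CBD·CBD·ACC·ACC·CBD·D·AAD·CBD·ACC·D·D·ACC·D·D·D·AAD·CBD
    A ↦ ACC
    B ↦ AAD
    C ↦ D
    D ↦ CBD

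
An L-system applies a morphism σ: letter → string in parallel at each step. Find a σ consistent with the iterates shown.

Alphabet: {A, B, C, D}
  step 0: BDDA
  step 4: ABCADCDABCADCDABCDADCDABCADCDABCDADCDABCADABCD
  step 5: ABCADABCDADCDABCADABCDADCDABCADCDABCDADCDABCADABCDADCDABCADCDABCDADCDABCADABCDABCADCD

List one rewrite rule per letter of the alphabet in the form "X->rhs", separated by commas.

A->AB, B->C, C->AD, D->CD

  step 4 ⇒ step 5: ABCADCDABCADCDABCDADCDABCADCDABCDADCDABCADABCD ⇒ AB·C·AD·AB·CD·AD·CD·AB·C·AD·AB·CD·AD·CD·AB·C·AD·CD·AB·CD·AD·CD·AB·C·AD·AB·CD·AD·CD·AB·C·AD·CD·AB·CD·AD·CD·AB·C·AD·AB·CD·AB·C·AD·CD
    A ↦ AB
    B ↦ C
    C ↦ AD
    D ↦ CD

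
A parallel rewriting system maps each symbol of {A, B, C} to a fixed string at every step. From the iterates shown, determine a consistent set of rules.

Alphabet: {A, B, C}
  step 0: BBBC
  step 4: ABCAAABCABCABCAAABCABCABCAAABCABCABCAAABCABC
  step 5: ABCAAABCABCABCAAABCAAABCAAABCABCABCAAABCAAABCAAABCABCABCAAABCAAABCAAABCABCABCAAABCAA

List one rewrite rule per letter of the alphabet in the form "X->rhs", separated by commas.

A->ABC, B->A, C->A

  step 4 ⇒ step 5: ABCAAABCABCABCAAABCABCABCAAABCABCABCAAABCABC ⇒ ABC·A·A·ABC·ABC·ABC·A·A·ABC·A·A·ABC·A·A·ABC·ABC·ABC·A·A·ABC·A·A·ABC·A·A·ABC·ABC·ABC·A·A·ABC·A·A·ABC·A·A·ABC·ABC·ABC·A·A·ABC·A·A
    A ↦ ABC
    B ↦ A
    C ↦ A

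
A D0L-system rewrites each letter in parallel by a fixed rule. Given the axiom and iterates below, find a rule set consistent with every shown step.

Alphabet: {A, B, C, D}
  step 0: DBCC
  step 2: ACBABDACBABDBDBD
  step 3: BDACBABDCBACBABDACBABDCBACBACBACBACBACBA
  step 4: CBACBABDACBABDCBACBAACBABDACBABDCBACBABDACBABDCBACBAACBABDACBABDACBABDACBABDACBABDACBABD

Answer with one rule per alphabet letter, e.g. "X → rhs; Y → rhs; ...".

A->BD, B->CBA, C->A, D->CBA

  step 3 ⇒ step 4: BDACBABDCBACBABDACBABDCBACBACBACBACBACBA ⇒ CBA·CBA·BD·A·CBA·BD·CBA·CBA·A·CBA·BD·A·CBA·BD·CBA·CBA·BD·A·CBA·BD·CBA·CBA·A·CBA·BD·A·CBA·BD·A·CBA·BD·A·CBA·BD·A·CBA·BD·A·CBA·BD
    A ↦ BD
    B ↦ CBA
    C ↦ A
    D ↦ CBA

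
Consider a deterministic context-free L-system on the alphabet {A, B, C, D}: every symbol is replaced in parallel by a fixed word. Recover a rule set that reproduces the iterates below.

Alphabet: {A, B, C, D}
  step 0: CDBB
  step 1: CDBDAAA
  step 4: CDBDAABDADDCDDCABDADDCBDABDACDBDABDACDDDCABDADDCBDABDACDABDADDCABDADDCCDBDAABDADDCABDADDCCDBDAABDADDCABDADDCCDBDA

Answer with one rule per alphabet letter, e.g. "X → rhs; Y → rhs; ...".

A->DDC, B->A, C->CD, D->BDA

  step 0 ⇒ step 1: CDBB ⇒ CD·BDA·A·A
    B ↦ A
    C ↦ CD
    D ↦ BDA
    A ↦ DDC  (constrained at step 1)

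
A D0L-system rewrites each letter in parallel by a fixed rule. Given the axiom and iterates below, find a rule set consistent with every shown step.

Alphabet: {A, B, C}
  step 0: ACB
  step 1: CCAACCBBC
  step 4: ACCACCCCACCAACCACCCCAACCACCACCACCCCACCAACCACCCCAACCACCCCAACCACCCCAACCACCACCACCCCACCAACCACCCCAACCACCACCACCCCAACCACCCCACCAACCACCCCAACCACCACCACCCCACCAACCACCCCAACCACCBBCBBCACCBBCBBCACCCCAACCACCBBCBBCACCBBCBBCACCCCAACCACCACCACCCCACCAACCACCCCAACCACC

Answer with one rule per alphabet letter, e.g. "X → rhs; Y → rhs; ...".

A->CCA, B->BBC, C->ACC

  step 0 ⇒ step 1: ACB ⇒ CCA·ACC·BBC
    A ↦ CCA
    B ↦ BBC
    C ↦ ACC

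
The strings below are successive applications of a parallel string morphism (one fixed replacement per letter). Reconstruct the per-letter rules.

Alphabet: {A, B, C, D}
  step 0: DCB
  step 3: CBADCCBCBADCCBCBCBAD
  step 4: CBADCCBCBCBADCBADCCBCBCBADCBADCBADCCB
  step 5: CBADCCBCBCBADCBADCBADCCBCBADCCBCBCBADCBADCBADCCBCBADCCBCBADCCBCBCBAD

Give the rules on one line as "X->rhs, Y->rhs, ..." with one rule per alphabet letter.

  step 4 ⇒ step 5: CBADCCBCBCBADCBADCCBCBCBADCBADCBADCCB ⇒ CB·AD·C·CB·CB·CB·AD·CB·AD·CB·AD·C·CB·CB·AD·C·CB·CB·CB·AD·CB·AD·CB·AD·C·CB·CB·AD·C·CB·CB·AD·C·CB·CB·CB·AD
    A ↦ C
    B ↦ AD
    C ↦ CB
    D ↦ CB

A->C, B->AD, C->CB, D->CB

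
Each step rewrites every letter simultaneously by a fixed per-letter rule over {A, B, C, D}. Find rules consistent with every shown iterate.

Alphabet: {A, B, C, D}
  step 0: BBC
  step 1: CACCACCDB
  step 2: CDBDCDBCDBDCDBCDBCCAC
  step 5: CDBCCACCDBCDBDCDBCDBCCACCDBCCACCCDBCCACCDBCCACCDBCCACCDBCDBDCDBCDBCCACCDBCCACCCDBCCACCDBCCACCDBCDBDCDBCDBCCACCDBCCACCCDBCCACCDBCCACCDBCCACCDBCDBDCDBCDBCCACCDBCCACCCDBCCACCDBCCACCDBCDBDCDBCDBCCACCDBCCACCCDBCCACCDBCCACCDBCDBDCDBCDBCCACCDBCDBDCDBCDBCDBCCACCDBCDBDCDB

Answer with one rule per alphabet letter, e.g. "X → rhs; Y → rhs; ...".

  step 1 ⇒ step 2: CACCACCDB ⇒ CDB·D·CDB·CDB·D·CDB·CDB·C·CAC
    A ↦ D
    B ↦ CAC
    C ↦ CDB
    D ↦ C

A->D, B->CAC, C->CDB, D->C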